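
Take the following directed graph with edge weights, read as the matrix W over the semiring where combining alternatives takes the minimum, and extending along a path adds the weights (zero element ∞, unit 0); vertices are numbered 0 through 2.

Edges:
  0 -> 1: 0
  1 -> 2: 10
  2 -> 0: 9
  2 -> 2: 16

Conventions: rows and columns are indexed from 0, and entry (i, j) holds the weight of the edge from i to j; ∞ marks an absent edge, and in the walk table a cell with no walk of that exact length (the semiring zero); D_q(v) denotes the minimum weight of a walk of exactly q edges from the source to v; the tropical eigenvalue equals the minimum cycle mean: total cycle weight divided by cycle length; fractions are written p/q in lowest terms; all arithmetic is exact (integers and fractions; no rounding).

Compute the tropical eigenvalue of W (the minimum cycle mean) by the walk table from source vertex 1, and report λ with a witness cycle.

q=0: [∞, 0, ∞]
q=1: [∞, ∞, 10]
q=2: [19, ∞, 26]
q=3: [35, 19, 42]
Optimal cycle mean attained by: cycle 0->1->2->0, total 0 + 10 + 9, length 3.
Answer: λ = 19/3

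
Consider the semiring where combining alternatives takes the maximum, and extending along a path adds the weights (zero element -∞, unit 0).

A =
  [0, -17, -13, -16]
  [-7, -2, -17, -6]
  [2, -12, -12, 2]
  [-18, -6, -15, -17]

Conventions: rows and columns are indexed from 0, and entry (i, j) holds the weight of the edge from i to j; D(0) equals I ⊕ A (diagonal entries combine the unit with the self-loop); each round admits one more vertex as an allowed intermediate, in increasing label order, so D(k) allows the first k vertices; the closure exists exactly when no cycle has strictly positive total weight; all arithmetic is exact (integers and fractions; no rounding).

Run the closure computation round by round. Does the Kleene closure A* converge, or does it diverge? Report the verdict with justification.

D(0):
  [0, -17, -13, -16]
  [-7, 0, -17, -6]
  [2, -12, 0, 2]
  [-18, -6, -15, 0]
D(1):
  [0, -17, -13, -16]
  [-7, 0, -17, -6]
  [2, -12, 0, 2]
  [-18, -6, -15, 0]
D(2):
  [0, -17, -13, -16]
  [-7, 0, -17, -6]
  [2, -12, 0, 2]
  [-13, -6, -15, 0]
D(3):
  [0, -17, -13, -11]
  [-7, 0, -17, -6]
  [2, -12, 0, 2]
  [-13, -6, -15, 0]
D(4):
  [0, -17, -13, -11]
  [-7, 0, -17, -6]
  [2, -4, 0, 2]
  [-13, -6, -15, 0]
Key observation: every diagonal entry stays at the unit through all rounds, so no improving cycle exists.
Answer: CONVERGES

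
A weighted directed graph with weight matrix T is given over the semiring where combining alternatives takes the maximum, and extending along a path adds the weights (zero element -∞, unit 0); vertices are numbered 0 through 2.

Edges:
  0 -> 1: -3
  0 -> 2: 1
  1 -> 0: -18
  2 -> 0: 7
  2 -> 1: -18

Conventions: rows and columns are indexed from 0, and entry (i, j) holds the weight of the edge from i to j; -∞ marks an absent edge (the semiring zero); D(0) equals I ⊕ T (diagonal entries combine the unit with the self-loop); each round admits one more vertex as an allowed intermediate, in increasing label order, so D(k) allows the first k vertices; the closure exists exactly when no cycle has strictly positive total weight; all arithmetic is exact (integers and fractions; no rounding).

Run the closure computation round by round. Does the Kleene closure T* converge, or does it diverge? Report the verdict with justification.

D(0):
  [0, -3, 1]
  [-18, 0, -∞]
  [7, -18, 0]
Detection: at round 1, diagonal entry (2, 2) turns strictly positive.
Key observation: the cycle 2->0->2 has total weight 7 + 1, which is strictly positive.
Answer: DIVERGES — positive cycle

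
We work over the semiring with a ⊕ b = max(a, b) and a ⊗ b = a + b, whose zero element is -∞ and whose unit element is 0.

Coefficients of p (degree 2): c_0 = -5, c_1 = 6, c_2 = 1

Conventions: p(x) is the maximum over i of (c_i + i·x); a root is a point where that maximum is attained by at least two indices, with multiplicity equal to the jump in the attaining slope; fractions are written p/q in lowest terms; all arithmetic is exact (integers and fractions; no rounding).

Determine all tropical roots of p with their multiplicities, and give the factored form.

hull edge (i=0, c=-5) to (i=1, c=6): slope 11, span 1
hull edge (i=1, c=6) to (i=2, c=1): slope -5, span 1
Factored form: p(x) = 1 ⊗ (x ⊕ (-11)) ⊗ (x ⊕ 5)
Answer: roots = -11 (mult 1), 5 (mult 1)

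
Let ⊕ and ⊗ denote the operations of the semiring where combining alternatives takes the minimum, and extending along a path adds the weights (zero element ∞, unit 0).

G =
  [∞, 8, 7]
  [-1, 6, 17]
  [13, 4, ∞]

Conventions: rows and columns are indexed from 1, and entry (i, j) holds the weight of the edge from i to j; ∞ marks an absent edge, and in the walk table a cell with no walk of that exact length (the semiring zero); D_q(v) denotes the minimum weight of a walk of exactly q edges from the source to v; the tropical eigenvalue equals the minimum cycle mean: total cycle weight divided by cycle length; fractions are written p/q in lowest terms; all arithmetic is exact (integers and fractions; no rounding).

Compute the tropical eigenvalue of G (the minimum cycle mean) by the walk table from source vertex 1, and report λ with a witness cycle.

q=0: [0, ∞, ∞]
q=1: [∞, 8, 7]
q=2: [7, 11, 25]
q=3: [10, 15, 14]
Optimal cycle mean attained by: cycle 1->3->2->1, total 7 + 4 + (-1), length 3.
Answer: λ = 10/3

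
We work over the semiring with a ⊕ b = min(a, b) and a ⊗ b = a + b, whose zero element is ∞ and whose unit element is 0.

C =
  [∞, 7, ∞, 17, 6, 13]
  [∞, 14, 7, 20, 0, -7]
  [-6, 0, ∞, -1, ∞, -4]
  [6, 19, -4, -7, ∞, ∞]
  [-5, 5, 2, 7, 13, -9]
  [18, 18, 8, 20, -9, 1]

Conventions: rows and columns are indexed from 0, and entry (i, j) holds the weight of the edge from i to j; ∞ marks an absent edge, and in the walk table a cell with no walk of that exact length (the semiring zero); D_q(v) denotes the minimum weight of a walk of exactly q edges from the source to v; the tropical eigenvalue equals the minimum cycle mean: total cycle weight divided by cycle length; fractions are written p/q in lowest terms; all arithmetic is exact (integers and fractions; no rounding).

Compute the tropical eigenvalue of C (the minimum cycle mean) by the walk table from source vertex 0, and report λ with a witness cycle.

q=0: [0, ∞, ∞, ∞, ∞, ∞]
q=1: [∞, 7, ∞, 17, 6, 13]
q=2: [1, 11, 8, 10, 4, -3]
q=3: [-1, 8, 5, 3, -12, -5]
q=4: [-17, -7, -10, -5, -14, -21]
q=5: [-19, -10, -13, -12, -30, -23]
q=6: [-35, -25, -28, -23, -32, -39]
Optimal cycle mean attained by: cycle 4->5->4, total (-9) + (-9), length 2.
Answer: λ = -9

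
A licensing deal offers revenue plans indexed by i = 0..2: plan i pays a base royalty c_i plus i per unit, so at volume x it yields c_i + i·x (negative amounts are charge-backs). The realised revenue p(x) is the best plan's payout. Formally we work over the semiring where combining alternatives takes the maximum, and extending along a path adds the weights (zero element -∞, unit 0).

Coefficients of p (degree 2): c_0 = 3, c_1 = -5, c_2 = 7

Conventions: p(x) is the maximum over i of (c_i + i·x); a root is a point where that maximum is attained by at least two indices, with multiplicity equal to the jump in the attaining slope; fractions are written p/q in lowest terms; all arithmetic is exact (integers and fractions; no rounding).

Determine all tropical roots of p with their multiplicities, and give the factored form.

hull edge (i=0, c=3) to (i=2, c=7): slope 2, span 2
Factored form: p(x) = 7 ⊗ (x ⊕ (-2)) ⊗ (x ⊕ (-2))
Answer: roots = -2 (mult 2)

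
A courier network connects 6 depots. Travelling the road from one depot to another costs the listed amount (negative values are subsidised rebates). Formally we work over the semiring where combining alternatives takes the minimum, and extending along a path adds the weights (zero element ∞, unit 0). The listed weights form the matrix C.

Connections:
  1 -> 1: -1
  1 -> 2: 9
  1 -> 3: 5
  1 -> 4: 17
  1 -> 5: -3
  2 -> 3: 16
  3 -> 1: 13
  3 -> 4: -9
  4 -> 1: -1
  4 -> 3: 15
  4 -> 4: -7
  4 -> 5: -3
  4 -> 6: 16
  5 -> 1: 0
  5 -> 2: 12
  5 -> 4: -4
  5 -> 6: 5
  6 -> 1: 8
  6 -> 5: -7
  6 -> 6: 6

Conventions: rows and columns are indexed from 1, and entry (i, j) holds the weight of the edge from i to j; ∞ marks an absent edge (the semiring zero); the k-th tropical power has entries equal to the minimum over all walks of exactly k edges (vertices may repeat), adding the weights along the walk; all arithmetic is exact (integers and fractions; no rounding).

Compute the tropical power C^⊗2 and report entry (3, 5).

C^⊗2:
  [-3, 8, 4, -7, -4, 2]
  [29, ∞, ∞, 7, ∞, ∞]
  [-10, 22, 6, -16, -12, 7]
  [-8, 8, 4, -14, -10, 2]
  [-5, 9, 5, -11, -7, 11]
  [-7, 5, 13, -11, -1, -2]
Key observation: the optimum is the walk 3->4->5, with weight (-9) + (-3) = -12.
Optimal value attained by: walk 3->4->5.
Answer: (C^⊗2)[3][5] = -12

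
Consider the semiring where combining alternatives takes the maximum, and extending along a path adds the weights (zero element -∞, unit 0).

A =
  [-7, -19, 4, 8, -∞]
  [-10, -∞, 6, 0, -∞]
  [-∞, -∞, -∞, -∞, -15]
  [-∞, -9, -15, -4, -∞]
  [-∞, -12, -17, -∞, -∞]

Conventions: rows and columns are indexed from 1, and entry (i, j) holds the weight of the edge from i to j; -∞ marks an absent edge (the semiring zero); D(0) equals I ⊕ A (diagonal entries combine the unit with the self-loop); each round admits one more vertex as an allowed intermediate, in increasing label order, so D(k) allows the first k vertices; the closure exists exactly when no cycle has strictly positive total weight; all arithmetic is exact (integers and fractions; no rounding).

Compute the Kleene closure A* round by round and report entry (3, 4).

D(0):
  [0, -19, 4, 8, -∞]
  [-10, 0, 6, 0, -∞]
  [-∞, -∞, 0, -∞, -15]
  [-∞, -9, -15, 0, -∞]
  [-∞, -12, -17, -∞, 0]
D(1):
  [0, -19, 4, 8, -∞]
  [-10, 0, 6, 0, -∞]
  [-∞, -∞, 0, -∞, -15]
  [-∞, -9, -15, 0, -∞]
  [-∞, -12, -17, -∞, 0]
D(2):
  [0, -19, 4, 8, -∞]
  [-10, 0, 6, 0, -∞]
  [-∞, -∞, 0, -∞, -15]
  [-19, -9, -3, 0, -∞]
  [-22, -12, -6, -12, 0]
D(3):
  [0, -19, 4, 8, -11]
  [-10, 0, 6, 0, -9]
  [-∞, -∞, 0, -∞, -15]
  [-19, -9, -3, 0, -18]
  [-22, -12, -6, -12, 0]
D(4):
  [0, -1, 5, 8, -10]
  [-10, 0, 6, 0, -9]
  [-∞, -∞, 0, -∞, -15]
  [-19, -9, -3, 0, -18]
  [-22, -12, -6, -12, 0]
D(5):
  [0, -1, 5, 8, -10]
  [-10, 0, 6, 0, -9]
  [-37, -27, 0, -27, -15]
  [-19, -9, -3, 0, -18]
  [-22, -12, -6, -12, 0]
Answer: A*[3][4] = -27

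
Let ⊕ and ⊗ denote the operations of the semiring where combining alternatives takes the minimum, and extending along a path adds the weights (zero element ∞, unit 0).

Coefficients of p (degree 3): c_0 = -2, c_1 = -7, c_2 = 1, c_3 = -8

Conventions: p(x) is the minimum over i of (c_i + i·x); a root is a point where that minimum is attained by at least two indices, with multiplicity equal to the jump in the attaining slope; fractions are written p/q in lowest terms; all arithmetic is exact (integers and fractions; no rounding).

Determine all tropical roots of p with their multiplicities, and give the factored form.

hull edge (i=0, c=-2) to (i=1, c=-7): slope -5, span 1
hull edge (i=1, c=-7) to (i=3, c=-8): slope -1/2, span 2
Factored form: p(x) = -8 ⊗ (x ⊕ 1/2) ⊗ (x ⊕ 1/2) ⊗ (x ⊕ 5)
Answer: roots = 1/2 (mult 2), 5 (mult 1)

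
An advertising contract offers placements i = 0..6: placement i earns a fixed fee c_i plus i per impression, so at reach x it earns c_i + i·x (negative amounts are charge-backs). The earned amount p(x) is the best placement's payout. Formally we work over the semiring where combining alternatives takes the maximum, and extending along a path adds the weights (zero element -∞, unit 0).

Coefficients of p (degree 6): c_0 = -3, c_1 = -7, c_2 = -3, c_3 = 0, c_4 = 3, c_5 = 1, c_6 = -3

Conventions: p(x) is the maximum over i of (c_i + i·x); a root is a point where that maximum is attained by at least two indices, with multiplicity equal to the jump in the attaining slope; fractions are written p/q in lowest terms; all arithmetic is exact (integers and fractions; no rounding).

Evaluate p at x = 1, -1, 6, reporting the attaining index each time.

p(1) = max(-3+0·1=-3, -7+1·1=-6, -3+2·1=-1, 0+3·1=3, 3+4·1=7, 1+5·1=6, -3+6·1=3) = 7 (attained by i=4)
p(-1) = max(-3+0·(-1)=-3, -7+1·(-1)=-8, -3+2·(-1)=-5, 0+3·(-1)=-3, 3+4·(-1)=-1, 1+5·(-1)=-4, -3+6·(-1)=-9) = -1 (attained by i=4)
p(6) = max(-3+0·6=-3, -7+1·6=-1, -3+2·6=9, 0+3·6=18, 3+4·6=27, 1+5·6=31, -3+6·6=33) = 33 (attained by i=6)
Answer: p(1) = 7; p(-1) = -1; p(6) = 33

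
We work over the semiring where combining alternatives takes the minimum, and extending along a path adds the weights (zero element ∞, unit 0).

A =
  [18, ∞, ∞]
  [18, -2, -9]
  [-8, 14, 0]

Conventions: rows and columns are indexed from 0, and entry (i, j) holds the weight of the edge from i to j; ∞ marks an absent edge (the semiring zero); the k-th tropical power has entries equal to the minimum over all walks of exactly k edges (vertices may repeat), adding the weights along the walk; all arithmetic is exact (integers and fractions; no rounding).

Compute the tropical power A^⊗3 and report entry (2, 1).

A^⊗2:
  [36, ∞, ∞]
  [-17, -4, -11]
  [-8, 12, 0]
A^⊗3:
  [54, ∞, ∞]
  [-19, -6, -13]
  [-8, 10, 0]
Key observation: the optimum is the walk 2->1->1->1, with weight 14 + (-2) + (-2) = 10.
Optimal value attained by: walk 2->1->1->1.
Answer: (A^⊗3)[2][1] = 10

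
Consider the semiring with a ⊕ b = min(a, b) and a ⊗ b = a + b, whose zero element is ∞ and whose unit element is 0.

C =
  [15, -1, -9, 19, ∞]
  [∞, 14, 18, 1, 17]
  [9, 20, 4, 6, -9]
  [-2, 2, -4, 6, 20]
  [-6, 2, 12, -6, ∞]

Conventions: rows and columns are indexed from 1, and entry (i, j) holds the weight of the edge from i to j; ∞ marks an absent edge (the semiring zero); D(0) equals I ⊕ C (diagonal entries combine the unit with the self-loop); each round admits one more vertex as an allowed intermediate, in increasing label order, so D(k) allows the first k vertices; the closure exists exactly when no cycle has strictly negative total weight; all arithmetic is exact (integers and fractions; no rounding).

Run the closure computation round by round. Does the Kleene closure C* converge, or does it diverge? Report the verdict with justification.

D(0):
  [0, -1, -9, 19, ∞]
  [∞, 0, 18, 1, 17]
  [9, 20, 0, 6, -9]
  [-2, 2, -4, 0, 20]
  [-6, 2, 12, -6, 0]
D(1):
  [0, -1, -9, 19, ∞]
  [∞, 0, 18, 1, 17]
  [9, 8, 0, 6, -9]
  [-2, -3, -11, 0, 20]
  [-6, -7, -15, -6, 0]
Detection: at round 2, diagonal entry (4, 4) turns strictly negative.
Key observation: the cycle 4->1->2->4 has total weight (-2) + (-1) + 1, which is strictly negative.
Answer: DIVERGES — negative cycle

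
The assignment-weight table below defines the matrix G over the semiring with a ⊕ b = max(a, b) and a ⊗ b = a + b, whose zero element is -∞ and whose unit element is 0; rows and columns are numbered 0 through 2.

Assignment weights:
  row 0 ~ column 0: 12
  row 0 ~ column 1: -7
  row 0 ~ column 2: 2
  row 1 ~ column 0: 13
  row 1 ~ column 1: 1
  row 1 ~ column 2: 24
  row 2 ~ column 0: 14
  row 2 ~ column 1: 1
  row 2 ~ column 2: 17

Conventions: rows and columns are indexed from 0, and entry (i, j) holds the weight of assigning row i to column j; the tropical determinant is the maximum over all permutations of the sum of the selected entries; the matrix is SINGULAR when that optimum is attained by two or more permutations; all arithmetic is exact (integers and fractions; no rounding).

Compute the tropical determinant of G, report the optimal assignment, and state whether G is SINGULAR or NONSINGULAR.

σ = (0, 1, 2): 12 + 1 + 17 = 30
σ = (0, 2, 1): 12 + 24 + 1 = 37
σ = (1, 0, 2): (-7) + 13 + 17 = 23
σ = (1, 2, 0): (-7) + 24 + 14 = 31
σ = (2, 0, 1): 2 + 13 + 1 = 16
σ = (2, 1, 0): 2 + 1 + 14 = 17
Optimal value attained by: σ = (0, 2, 1).
Answer: det⊕(G) = 37; verdict: NONSINGULAR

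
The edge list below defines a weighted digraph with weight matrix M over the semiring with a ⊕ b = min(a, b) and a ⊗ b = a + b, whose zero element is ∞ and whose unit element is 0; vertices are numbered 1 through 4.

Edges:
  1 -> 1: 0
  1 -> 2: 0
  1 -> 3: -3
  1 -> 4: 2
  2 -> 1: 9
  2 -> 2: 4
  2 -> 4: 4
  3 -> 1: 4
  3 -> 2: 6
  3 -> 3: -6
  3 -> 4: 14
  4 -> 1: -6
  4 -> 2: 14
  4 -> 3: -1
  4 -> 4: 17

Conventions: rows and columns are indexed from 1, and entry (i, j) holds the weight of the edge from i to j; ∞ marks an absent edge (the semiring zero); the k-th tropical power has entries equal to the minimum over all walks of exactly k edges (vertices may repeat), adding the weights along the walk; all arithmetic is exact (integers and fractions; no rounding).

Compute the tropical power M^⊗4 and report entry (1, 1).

M^⊗2:
  [-4, 0, -9, 2]
  [-2, 8, 3, 8]
  [-2, 0, -12, 6]
  [-6, -6, -9, -4]
M^⊗3:
  [-5, -4, -15, -2]
  [-2, -2, -5, 0]
  [-8, -6, -18, 0]
  [-10, -6, -15, -4]
M^⊗4:
  [-11, -9, -21, -3]
  [-6, -2, -11, 0]
  [-14, -12, -24, -6]
  [-11, -10, -21, -8]
Key observation: the optimum is the walk 1->3->3->3->1, with weight (-3) + (-6) + (-6) + 4 = -11.
Optimal value attained by: walk 1->3->3->3->1.
Answer: (M^⊗4)[1][1] = -11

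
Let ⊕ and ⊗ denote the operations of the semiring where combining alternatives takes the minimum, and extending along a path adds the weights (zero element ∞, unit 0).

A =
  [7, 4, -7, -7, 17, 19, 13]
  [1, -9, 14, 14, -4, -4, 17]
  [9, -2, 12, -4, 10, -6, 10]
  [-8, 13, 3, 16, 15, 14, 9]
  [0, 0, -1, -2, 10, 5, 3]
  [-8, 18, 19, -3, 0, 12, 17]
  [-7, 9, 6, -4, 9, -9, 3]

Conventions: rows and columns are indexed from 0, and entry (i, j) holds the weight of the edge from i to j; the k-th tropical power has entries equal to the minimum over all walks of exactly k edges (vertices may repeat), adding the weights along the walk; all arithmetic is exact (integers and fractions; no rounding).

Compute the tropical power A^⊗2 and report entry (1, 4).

A^⊗2:
  [-15, -9, -4, -11, 0, -13, 2]
  [-12, -18, -6, -7, -13, -13, -1]
  [-14, -11, -1, -9, -6, -6, 5]
  [-1, -4, -15, -15, 9, -3, 5]
  [-10, -9, -7, -7, -4, -7, 6]
  [-11, -4, -15, -15, 9, 5, 3]
  [-17, -3, -14, -14, -9, -6, 5]
Key observation: the optimum is the walk 1->1->4, with weight (-9) + (-4) = -13.
Optimal value attained by: walk 1->1->4.
Answer: (A^⊗2)[1][4] = -13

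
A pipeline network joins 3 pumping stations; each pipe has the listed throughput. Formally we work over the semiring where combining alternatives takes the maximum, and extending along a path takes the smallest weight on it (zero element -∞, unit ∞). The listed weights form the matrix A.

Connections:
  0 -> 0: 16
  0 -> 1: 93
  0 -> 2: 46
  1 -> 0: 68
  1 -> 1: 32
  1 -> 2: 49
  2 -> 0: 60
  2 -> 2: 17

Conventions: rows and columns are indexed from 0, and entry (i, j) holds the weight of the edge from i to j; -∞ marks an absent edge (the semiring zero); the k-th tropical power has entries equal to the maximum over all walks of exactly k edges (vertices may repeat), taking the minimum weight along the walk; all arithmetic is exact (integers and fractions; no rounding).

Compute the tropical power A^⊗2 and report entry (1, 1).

A^⊗2:
  [68, 32, 49]
  [49, 68, 46]
  [17, 60, 46]
Key observation: the optimum is the walk 1->0->1, with weight 68 min 93 = 68.
Optimal value attained by: walk 1->0->1.
Answer: (A^⊗2)[1][1] = 68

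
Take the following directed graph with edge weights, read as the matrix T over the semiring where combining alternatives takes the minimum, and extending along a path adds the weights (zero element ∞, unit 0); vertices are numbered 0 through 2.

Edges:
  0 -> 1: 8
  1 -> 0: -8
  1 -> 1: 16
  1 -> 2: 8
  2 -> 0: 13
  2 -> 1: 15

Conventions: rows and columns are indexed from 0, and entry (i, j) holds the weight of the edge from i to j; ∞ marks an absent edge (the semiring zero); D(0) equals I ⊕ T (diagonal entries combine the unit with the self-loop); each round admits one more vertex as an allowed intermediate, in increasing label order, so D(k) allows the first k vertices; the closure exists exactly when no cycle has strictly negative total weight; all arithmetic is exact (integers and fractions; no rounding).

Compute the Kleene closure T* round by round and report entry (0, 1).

D(0):
  [0, 8, ∞]
  [-8, 0, 8]
  [13, 15, 0]
D(1):
  [0, 8, ∞]
  [-8, 0, 8]
  [13, 15, 0]
D(2):
  [0, 8, 16]
  [-8, 0, 8]
  [7, 15, 0]
D(3):
  [0, 8, 16]
  [-8, 0, 8]
  [7, 15, 0]
Answer: T*[0][1] = 8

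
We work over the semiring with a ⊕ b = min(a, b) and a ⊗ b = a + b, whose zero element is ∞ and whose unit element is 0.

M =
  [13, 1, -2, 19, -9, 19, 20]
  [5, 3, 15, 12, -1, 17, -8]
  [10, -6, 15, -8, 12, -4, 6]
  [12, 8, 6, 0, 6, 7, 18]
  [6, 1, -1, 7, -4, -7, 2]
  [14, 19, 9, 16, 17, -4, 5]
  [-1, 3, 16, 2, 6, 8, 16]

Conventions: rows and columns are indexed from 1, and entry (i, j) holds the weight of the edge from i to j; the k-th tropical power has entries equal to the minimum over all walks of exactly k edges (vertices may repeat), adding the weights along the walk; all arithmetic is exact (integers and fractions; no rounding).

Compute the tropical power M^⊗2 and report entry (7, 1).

M^⊗2:
  [-3, -8, -10, -10, -13, -16, -7]
  [-9, -5, -2, -6, -5, -8, -5]
  [-1, -3, -2, -8, -7, -8, -14]
  [12, 0, 5, -2, 2, -1, 0]
  [1, -7, -5, -9, -8, -11, -7]
  [4, 3, 5, 1, 5, -8, 1]
  [8, 0, -3, 2, -10, -1, -5]
Key observation: the optimum is the walk 7->2->1, with weight 3 + 5 = 8.
Optimal value attained by: walk 7->2->1.
Answer: (M^⊗2)[7][1] = 8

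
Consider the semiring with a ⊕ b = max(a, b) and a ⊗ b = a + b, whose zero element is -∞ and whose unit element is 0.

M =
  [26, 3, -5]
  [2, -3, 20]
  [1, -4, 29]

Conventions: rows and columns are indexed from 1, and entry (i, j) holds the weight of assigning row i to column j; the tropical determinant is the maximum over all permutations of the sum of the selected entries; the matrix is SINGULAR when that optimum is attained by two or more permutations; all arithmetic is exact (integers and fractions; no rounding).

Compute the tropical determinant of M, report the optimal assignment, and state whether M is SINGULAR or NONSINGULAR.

σ = (1, 2, 3): 26 + (-3) + 29 = 52
σ = (1, 3, 2): 26 + 20 + (-4) = 42
σ = (2, 1, 3): 3 + 2 + 29 = 34
σ = (2, 3, 1): 3 + 20 + 1 = 24
σ = (3, 1, 2): (-5) + 2 + (-4) = -7
σ = (3, 2, 1): (-5) + (-3) + 1 = -7
Optimal value attained by: σ = (1, 2, 3).
Answer: det⊕(M) = 52; verdict: NONSINGULAR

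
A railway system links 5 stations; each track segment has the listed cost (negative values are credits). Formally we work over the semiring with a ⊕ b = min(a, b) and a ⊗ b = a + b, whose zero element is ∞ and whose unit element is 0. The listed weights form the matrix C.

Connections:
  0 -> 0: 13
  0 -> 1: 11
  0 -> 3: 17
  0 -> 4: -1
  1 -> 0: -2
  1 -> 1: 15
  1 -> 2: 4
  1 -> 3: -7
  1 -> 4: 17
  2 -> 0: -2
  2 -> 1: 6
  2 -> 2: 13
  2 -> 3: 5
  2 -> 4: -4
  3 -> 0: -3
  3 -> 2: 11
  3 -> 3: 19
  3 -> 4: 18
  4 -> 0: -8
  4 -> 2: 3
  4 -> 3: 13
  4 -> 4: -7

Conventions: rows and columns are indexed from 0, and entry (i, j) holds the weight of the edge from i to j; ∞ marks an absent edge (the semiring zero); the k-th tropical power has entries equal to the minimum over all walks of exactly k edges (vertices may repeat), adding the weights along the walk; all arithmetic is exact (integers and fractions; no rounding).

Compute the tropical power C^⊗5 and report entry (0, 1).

C^⊗2:
  [-9, 24, 2, 4, -8]
  [-10, 9, 4, 8, -3]
  [-12, 9, -1, -1, -11]
  [9, 8, 21, 14, -4]
  [-15, 3, -4, 6, -14]
C^⊗3:
  [-16, 2, -5, 5, -15]
  [-11, 1, 0, 2, -11]
  [-19, -1, -8, 2, -18]
  [-12, 20, -1, 1, -11]
  [-22, -4, -11, -4, -21]
C^⊗4:
  [-23, -5, -12, -5, -22]
  [-19, 0, -8, -6, -18]
  [-26, -8, -15, -8, -25]
  [-19, -1, -8, 2, -18]
  [-29, -11, -18, -11, -28]
C^⊗5:
  [-30, -12, -19, -12, -29]
  [-26, -8, -15, -7, -25]
  [-33, -15, -22, -15, -32]
  [-26, -8, -15, -8, -25]
  [-36, -18, -25, -18, -35]
Key observation: the optimum is the walk 0->4->4->4->0->1, with weight (-1) + (-7) + (-7) + (-8) + 11 = -12.
Optimal value attained by: walk 0->4->4->4->0->1.
Answer: (C^⊗5)[0][1] = -12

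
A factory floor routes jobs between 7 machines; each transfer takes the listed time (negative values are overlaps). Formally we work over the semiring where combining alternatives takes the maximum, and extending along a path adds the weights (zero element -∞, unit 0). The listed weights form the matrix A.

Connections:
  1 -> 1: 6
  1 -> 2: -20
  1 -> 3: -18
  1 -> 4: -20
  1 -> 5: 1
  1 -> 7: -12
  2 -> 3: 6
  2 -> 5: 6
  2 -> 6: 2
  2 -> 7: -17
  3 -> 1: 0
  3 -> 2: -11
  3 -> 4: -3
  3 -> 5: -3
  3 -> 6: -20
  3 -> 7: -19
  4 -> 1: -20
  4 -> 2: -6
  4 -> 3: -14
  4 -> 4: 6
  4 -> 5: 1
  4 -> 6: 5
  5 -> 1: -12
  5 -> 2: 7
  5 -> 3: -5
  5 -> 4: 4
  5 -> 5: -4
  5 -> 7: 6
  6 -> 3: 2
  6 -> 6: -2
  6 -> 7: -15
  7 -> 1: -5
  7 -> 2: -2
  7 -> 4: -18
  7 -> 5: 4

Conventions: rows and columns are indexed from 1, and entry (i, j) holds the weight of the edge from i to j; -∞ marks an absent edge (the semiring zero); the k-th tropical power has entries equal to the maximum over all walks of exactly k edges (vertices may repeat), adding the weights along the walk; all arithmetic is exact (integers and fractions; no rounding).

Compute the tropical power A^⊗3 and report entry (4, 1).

A^⊗2:
  [12, 8, -4, 5, 7, -15, 7]
  [6, 13, 4, 10, 3, 0, 12]
  [6, 4, -5, 3, 1, 2, 3]
  [-11, 8, 7, 12, 7, 11, 7]
  [1, 4, 13, 10, 13, 9, 2]
  [2, -9, 0, -1, -1, -4, -17]
  [1, 11, 4, 8, 4, 0, 10]
A^⊗3:
  [18, 14, 14, 11, 14, 10, 13]
  [12, 10, 19, 16, 19, 15, 9]
  [12, 8, 10, 9, 10, 8, 7]
  [7, 14, 14, 18, 14, 17, 13]
  [13, 20, 11, 17, 11, 15, 19]
  [8, 6, -2, 5, 3, 4, 5]
  [7, 11, 17, 14, 17, 13, 10]
Key observation: the optimum is the walk 4->6->3->1, with weight 5 + 2 + 0 = 7.
Optimal value attained by: walk 4->6->3->1.
Answer: (A^⊗3)[4][1] = 7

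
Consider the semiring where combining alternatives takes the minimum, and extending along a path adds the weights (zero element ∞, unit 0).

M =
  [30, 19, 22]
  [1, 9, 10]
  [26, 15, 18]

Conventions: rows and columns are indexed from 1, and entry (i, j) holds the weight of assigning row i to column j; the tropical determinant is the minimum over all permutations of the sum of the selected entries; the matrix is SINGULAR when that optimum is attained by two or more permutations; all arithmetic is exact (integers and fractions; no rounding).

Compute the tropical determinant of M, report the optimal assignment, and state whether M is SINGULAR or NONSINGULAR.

σ = (1, 2, 3): 30 + 9 + 18 = 57
σ = (1, 3, 2): 30 + 10 + 15 = 55
σ = (2, 1, 3): 19 + 1 + 18 = 38
σ = (2, 3, 1): 19 + 10 + 26 = 55
σ = (3, 1, 2): 22 + 1 + 15 = 38
σ = (3, 2, 1): 22 + 9 + 26 = 57
Optimal value attained by: σ = (2, 1, 3).
Answer: det⊕(M) = 38; verdict: SINGULAR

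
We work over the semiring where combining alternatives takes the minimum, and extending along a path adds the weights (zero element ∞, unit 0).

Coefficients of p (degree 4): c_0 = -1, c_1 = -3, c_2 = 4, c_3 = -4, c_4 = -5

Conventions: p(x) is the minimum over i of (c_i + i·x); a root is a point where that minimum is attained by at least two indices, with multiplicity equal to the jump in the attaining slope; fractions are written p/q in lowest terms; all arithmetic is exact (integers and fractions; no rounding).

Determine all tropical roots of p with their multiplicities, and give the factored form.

hull edge (i=0, c=-1) to (i=1, c=-3): slope -2, span 1
hull edge (i=1, c=-3) to (i=4, c=-5): slope -2/3, span 3
Factored form: p(x) = -5 ⊗ (x ⊕ 2/3) ⊗ (x ⊕ 2/3) ⊗ (x ⊕ 2/3) ⊗ (x ⊕ 2)
Answer: roots = 2/3 (mult 3), 2 (mult 1)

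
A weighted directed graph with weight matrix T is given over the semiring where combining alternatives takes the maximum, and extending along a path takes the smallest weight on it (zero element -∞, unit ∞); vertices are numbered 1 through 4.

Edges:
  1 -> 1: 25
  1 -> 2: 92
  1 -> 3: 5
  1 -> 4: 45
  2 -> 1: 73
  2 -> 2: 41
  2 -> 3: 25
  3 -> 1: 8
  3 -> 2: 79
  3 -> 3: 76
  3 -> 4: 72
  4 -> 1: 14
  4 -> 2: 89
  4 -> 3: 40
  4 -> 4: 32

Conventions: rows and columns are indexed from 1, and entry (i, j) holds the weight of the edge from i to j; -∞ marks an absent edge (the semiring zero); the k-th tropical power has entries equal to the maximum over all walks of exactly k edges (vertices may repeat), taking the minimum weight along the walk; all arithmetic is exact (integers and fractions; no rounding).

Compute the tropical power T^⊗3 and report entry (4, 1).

T^⊗2:
  [73, 45, 40, 32]
  [41, 73, 25, 45]
  [73, 76, 76, 72]
  [73, 41, 40, 40]
T^⊗3:
  [45, 73, 40, 45]
  [73, 45, 40, 41]
  [73, 76, 76, 72]
  [41, 73, 40, 45]
Key observation: the optimum is the walk 4->2->2->1, with weight 89 min 41 min 73 = 41.
Optimal value attained by: walk 4->2->2->1.
Answer: (T^⊗3)[4][1] = 41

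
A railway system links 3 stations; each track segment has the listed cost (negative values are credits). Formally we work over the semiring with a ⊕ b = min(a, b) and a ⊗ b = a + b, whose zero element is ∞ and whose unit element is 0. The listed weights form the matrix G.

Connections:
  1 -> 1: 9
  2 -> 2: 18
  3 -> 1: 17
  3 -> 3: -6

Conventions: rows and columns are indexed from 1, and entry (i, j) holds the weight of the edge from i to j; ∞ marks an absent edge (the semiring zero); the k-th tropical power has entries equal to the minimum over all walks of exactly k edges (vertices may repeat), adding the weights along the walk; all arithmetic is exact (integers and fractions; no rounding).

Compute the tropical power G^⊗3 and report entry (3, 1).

G^⊗2:
  [18, ∞, ∞]
  [∞, 36, ∞]
  [11, ∞, -12]
G^⊗3:
  [27, ∞, ∞]
  [∞, 54, ∞]
  [5, ∞, -18]
Key observation: the optimum is the walk 3->3->3->1, with weight (-6) + (-6) + 17 = 5.
Optimal value attained by: walk 3->3->3->1.
Answer: (G^⊗3)[3][1] = 5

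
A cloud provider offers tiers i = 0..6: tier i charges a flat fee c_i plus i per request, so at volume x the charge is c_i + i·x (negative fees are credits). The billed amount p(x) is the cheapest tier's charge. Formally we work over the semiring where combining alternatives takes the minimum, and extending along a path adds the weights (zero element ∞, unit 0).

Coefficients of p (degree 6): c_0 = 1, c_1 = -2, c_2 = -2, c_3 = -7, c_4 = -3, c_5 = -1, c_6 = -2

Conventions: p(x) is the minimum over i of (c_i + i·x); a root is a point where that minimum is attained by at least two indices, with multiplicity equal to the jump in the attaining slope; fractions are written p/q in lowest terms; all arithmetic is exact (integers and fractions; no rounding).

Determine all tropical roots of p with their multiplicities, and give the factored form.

hull edge (i=0, c=1) to (i=1, c=-2): slope -3, span 1
hull edge (i=1, c=-2) to (i=3, c=-7): slope -5/2, span 2
hull edge (i=3, c=-7) to (i=6, c=-2): slope 5/3, span 3
Factored form: p(x) = -2 ⊗ (x ⊕ (-5/3)) ⊗ (x ⊕ (-5/3)) ⊗ (x ⊕ (-5/3)) ⊗ (x ⊕ 5/2) ⊗ (x ⊕ 5/2) ⊗ (x ⊕ 3)
Answer: roots = -5/3 (mult 3), 5/2 (mult 2), 3 (mult 1)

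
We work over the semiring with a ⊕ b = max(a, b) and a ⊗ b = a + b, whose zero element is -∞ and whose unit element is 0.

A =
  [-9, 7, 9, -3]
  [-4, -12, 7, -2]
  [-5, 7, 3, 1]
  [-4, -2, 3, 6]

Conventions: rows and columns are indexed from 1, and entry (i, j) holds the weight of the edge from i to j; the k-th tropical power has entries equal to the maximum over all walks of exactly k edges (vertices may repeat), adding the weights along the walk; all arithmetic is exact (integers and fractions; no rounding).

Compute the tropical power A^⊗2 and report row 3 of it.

A^⊗2:
  [4, 16, 14, 10]
  [2, 14, 10, 8]
  [3, 10, 14, 7]
  [2, 10, 9, 12]
Answer: row 3 of A^⊗2 = [3, 10, 14, 7]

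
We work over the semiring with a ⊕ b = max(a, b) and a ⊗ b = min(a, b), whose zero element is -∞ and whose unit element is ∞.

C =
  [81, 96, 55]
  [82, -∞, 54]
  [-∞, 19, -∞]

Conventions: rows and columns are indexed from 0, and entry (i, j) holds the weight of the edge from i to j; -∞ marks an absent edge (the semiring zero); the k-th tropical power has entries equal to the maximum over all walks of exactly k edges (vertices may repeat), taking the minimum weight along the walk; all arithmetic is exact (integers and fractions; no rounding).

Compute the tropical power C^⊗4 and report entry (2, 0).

C^⊗2:
  [82, 81, 55]
  [81, 82, 55]
  [19, -∞, 19]
C^⊗3:
  [81, 82, 55]
  [82, 81, 55]
  [19, 19, 19]
C^⊗4:
  [82, 81, 55]
  [81, 82, 55]
  [19, 19, 19]
Key observation: the optimum is the walk 2->1->0->1->0, with weight 19 min 82 min 96 min 82 = 19.
Optimal value attained by: walk 2->1->0->1->0.
Answer: (C^⊗4)[2][0] = 19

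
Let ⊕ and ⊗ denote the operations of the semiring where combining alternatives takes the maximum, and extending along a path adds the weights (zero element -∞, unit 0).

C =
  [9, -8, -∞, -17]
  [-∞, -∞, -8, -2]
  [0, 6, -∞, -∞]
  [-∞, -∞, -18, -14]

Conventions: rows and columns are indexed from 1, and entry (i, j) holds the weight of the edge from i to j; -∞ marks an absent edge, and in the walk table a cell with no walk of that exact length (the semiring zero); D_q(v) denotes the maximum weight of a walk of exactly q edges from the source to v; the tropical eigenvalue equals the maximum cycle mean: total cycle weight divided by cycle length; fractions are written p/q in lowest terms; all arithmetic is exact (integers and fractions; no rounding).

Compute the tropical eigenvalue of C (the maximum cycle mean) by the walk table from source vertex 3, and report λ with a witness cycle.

q=0: [-∞, -∞, 0, -∞]
q=1: [0, 6, -∞, -∞]
q=2: [9, -8, -2, 4]
q=3: [18, 4, -14, -8]
q=4: [27, 10, -4, 2]
Optimal cycle mean attained by: cycle 1->1, total 9, length 1.
Answer: λ = 9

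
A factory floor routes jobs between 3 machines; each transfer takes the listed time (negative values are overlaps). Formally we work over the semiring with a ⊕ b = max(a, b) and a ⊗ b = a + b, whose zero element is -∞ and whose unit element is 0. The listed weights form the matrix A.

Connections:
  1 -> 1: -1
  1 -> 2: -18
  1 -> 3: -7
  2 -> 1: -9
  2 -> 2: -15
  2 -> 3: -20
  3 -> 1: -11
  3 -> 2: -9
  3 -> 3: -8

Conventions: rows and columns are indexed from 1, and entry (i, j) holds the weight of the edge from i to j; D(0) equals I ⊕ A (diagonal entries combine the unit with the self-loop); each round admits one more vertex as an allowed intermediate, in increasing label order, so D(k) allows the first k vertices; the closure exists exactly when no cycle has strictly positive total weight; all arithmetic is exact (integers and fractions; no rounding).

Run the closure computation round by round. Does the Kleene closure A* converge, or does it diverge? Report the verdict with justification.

D(0):
  [0, -18, -7]
  [-9, 0, -20]
  [-11, -9, 0]
D(1):
  [0, -18, -7]
  [-9, 0, -16]
  [-11, -9, 0]
D(2):
  [0, -18, -7]
  [-9, 0, -16]
  [-11, -9, 0]
D(3):
  [0, -16, -7]
  [-9, 0, -16]
  [-11, -9, 0]
Key observation: every diagonal entry stays at the unit through all rounds, so no improving cycle exists.
Answer: CONVERGES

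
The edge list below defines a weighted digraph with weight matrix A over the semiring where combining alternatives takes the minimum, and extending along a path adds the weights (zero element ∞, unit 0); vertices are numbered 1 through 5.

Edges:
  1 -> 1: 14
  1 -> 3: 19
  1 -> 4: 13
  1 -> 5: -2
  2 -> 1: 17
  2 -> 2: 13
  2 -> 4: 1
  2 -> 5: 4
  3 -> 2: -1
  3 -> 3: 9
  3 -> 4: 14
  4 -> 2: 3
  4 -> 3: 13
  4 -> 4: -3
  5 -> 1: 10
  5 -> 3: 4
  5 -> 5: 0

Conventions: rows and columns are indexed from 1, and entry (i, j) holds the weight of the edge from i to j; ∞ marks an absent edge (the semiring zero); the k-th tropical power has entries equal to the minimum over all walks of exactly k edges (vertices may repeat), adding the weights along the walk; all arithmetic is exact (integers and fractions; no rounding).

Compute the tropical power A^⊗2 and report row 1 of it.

A^⊗2:
  [8, 16, 2, 10, -2]
  [14, 4, 8, -2, 4]
  [16, 8, 18, 0, 3]
  [20, 0, 10, -6, 7]
  [10, 3, 4, 18, 0]
Answer: row 1 of A^⊗2 = [8, 16, 2, 10, -2]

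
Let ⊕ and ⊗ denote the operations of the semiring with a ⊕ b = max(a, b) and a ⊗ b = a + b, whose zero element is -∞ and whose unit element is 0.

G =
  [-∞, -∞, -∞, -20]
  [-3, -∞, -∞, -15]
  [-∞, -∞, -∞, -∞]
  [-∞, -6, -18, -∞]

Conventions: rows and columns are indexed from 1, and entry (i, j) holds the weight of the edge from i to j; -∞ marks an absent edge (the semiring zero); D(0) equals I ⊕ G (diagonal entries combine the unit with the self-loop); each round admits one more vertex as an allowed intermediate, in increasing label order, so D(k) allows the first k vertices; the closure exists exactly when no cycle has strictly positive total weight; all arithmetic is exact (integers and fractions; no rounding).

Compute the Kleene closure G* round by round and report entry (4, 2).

D(0):
  [0, -∞, -∞, -20]
  [-3, 0, -∞, -15]
  [-∞, -∞, 0, -∞]
  [-∞, -6, -18, 0]
D(1):
  [0, -∞, -∞, -20]
  [-3, 0, -∞, -15]
  [-∞, -∞, 0, -∞]
  [-∞, -6, -18, 0]
D(2):
  [0, -∞, -∞, -20]
  [-3, 0, -∞, -15]
  [-∞, -∞, 0, -∞]
  [-9, -6, -18, 0]
D(3):
  [0, -∞, -∞, -20]
  [-3, 0, -∞, -15]
  [-∞, -∞, 0, -∞]
  [-9, -6, -18, 0]
D(4):
  [0, -26, -38, -20]
  [-3, 0, -33, -15]
  [-∞, -∞, 0, -∞]
  [-9, -6, -18, 0]
Answer: G*[4][2] = -6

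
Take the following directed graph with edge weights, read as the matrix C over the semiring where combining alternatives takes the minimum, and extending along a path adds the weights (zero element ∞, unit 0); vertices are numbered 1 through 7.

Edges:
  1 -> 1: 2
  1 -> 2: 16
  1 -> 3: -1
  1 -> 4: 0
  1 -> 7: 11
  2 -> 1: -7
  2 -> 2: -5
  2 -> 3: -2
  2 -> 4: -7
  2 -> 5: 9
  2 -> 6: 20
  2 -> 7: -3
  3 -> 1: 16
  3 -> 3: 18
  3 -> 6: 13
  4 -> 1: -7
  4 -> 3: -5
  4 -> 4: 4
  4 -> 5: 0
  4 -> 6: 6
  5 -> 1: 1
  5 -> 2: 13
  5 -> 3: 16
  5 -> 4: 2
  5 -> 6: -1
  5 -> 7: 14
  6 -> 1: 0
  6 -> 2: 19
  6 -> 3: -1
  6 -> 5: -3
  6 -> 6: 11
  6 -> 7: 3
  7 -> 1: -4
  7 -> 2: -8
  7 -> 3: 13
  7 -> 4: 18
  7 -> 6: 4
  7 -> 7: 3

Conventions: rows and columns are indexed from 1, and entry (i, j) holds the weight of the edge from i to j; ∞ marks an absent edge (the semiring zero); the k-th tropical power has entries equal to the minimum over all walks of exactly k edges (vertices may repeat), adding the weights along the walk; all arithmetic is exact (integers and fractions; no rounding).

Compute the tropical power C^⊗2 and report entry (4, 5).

C^⊗2:
  [-7, 3, -5, 2, 0, 6, 13]
  [-14, -11, -12, -12, -7, -1, -8]
  [13, 32, 12, 16, 10, 24, 16]
  [-5, 9, -8, -7, 3, -1, 4]
  [-5, 6, -3, 1, -4, 8, 2]
  [-2, -5, -1, -1, 8, -4, 6]
  [-15, -13, -10, -15, 1, 7, -11]
Key observation: the optimum is the walk 4->6->5, with weight 6 + (-3) = 3.
Optimal value attained by: walk 4->6->5.
Answer: (C^⊗2)[4][5] = 3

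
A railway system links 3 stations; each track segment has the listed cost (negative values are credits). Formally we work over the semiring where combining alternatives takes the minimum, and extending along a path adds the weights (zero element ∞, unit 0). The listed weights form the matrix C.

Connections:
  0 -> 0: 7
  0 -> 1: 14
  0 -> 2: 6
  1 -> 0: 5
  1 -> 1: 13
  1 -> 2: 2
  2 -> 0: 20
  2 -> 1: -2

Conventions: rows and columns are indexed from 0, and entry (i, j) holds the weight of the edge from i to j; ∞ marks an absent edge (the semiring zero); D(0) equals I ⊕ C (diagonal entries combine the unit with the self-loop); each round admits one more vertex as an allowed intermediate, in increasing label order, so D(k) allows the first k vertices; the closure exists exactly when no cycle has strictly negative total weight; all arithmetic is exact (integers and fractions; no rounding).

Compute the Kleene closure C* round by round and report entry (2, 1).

D(0):
  [0, 14, 6]
  [5, 0, 2]
  [20, -2, 0]
D(1):
  [0, 14, 6]
  [5, 0, 2]
  [20, -2, 0]
D(2):
  [0, 14, 6]
  [5, 0, 2]
  [3, -2, 0]
D(3):
  [0, 4, 6]
  [5, 0, 2]
  [3, -2, 0]
Answer: C*[2][1] = -2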